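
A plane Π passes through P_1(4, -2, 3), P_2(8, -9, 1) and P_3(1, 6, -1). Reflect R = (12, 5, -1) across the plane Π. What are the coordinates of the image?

(-4, -3, -5)

P_1P_2 = (4, -7, -2), P_1P_3 = (-3, 8, -4); a normal to Π is P_1P_2 × P_1P_3 = (44, 22, 11).
Using P_1: Π has equation 44x + 22y + 11z = 165.
λ = (n·R − d)/|n|² = (627 − 165)/2541 = 2/11.
Reflection = R − 2λn = (12, 5, -1) − (4/11)·(44, 22, 11) = (-4, -3, -5).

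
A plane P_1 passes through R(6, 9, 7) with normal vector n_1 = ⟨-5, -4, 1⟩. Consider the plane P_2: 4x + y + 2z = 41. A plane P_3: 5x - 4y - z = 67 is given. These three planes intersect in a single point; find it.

(12, -1, -3)

P_1: n_1·r = n_1·R gives -5x - 4y + z = -59.
Solving the 3×3 linear system -5x - 4y + z = -59, 4x + y + 2z = 41, 5x - 4y - z = 67 (e.g. by elimination or Cramer's rule, determinant = -112) gives (12, -1, -3).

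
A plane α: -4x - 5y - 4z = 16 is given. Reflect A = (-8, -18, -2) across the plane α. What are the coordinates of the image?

(8, 2, 14)

λ = (n·A − d)/|n|² = (130 − 16)/57 = 2.
Reflection = A − 2λn = (-8, -18, -2) − 4·(-4, -5, -4) = (8, 2, 14).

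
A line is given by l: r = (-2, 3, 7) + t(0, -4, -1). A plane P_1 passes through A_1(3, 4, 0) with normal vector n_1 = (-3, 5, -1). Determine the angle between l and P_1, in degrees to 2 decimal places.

51.16

P_1: n_1·r = n_1·A_1 gives -3x + 5y - z = 11.
sin θ = |n·v| / (|n||v|) = |-19| / (√35 · √17) = 0.77892.
θ ≈ 51.16°.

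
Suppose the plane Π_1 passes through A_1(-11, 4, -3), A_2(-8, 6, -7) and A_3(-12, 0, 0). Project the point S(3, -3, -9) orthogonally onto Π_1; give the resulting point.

(1, -4, -11)

A_1A_2 = (3, 2, -4), A_1A_3 = (-1, -4, 3); a normal to Π_1 is A_1A_2 × A_1A_3 = (-10, -5, -10).
Using A_1: Π_1 has equation -10x - 5y - 10z = 120.
Foot = S − λn with λ = (n·S − d)/|n|² = (75 − 120)/225 = -1/5.
Foot = (3, -3, -9) − (-1/5)·(-10, -5, -10) = (1, -4, -11).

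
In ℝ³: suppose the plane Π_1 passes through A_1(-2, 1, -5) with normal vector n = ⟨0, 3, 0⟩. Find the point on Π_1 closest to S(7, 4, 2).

(7, 1, 2)

Π_1: n·r = n·A_1 gives 3y = 3.
Foot = S − λn with λ = (n·S − d)/|n|² = (12 − 3)/9 = 1.
Foot = (7, 4, 2) − 1·(0, 3, 0) = (7, 1, 2).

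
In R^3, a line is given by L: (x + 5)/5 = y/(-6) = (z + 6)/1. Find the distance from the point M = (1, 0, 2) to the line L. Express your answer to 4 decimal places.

8.7584

L has direction (5, -6, 1) through (-5, 0, -6).
Taking (-5, 0, -6) on L with direction v = (5, -6, 1): w = M − (-5, 0, -6) = (6, 0, 8), and w × v = (48, 34, -36).
Distance = |w × v| / |v| = √4756 / √62 ≈ 8.7584.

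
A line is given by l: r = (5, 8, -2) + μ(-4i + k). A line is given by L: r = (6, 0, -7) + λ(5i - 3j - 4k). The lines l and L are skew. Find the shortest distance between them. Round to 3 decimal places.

1.873

Common perpendicular direction n = (-4, 0, 1) × (5, -3, -4) = (3, -11, 12).
With w = (6, 0, -7) − (5, 8, -2) = (1, -8, -5), w · n = 31.
Distance = |w · n| / |n| = |31| / √274 ≈ 1.873.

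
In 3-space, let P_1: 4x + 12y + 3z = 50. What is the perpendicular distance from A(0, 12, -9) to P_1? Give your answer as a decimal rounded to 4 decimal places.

n·A − d = (4)·(0) + (12)·(12) + (3)·(-9) − 50 = 67; |n| = √169.
Distance = |67| / √169 = 67/√169 ≈ 5.1538.

5.1538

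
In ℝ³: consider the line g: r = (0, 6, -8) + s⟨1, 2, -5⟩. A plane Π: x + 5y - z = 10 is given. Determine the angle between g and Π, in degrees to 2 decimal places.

sin θ = |n·v| / (|n||v|) = |16| / (√27 · √30) = 0.56218.
θ ≈ 34.21°.

34.21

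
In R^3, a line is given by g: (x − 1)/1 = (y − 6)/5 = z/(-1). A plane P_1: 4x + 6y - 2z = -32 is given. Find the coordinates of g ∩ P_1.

(-1, -4, 2)

g has direction (1, 5, -1) through (1, 6, 0).
Substitute r = (1, 6, 0) + t(1, 5, -1) into the plane: 40 + 36t = -32, so t = -2.
Intersection: (1, 6, 0) + (-2)·(1, 5, -1) = (-1, -4, 2).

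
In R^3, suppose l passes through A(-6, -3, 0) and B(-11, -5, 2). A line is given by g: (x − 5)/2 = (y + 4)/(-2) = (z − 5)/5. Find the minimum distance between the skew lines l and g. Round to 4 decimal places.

A direction vector for l is B − A = (-5, -2, 2).
g has direction (2, -2, 5) through (5, -4, 5).
Common perpendicular direction n = (-5, -2, 2) × (2, -2, 5) = (-6, 29, 14).
With w = (5, -4, 5) − (-6, -3, 0) = (11, -1, 5), w · n = -25.
Distance = |w · n| / |n| = |-25| / √1073 ≈ 0.7632.

0.7632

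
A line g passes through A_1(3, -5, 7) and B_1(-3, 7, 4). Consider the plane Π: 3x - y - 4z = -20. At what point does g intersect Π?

(1, -1, 6)

A direction vector for g is B_1 − A_1 = (-6, 12, -3).
Substitute r = (3, -5, 7) + t(-6, 12, -3) into the plane: -14 + (-18)t = -20, so t = 1/3.
Intersection: (3, -5, 7) + (1/3)·(-6, 12, -3) = (1, -1, 6).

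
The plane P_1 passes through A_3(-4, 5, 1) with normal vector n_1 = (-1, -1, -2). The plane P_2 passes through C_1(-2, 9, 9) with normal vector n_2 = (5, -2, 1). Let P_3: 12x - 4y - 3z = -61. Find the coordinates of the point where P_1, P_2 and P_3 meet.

(-4, 1, 3)

P_1: n_1·r = n_1·A_3 gives -x - y - 2z = -3.
P_2: n_2·r = n_2·C_1 gives 5x - 2y + z = -19.
Solving the 3×3 linear system -x - y - 2z = -3, 5x - 2y + z = -19, 12x - 4y - 3z = -61 (e.g. by elimination or Cramer's rule, determinant = -45) gives (-4, 1, 3).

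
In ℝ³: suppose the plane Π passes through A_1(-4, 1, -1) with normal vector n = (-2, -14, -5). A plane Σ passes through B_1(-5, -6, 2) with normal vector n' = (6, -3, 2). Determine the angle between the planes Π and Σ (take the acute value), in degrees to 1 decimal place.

79.0

Π: n·r = n·A_1 gives -2x - 14y - 5z = -1.
Σ: n'·r = n'·B_1 gives 6x - 3y + 2z = -8.
cos θ = |n₁·n₂| / (|n₁||n₂|) = |20| / (√225 · √49).
θ = arccos(0.19048) ≈ 79.0°.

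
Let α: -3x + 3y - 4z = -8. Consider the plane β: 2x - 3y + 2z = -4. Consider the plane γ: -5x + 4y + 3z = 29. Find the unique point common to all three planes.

(2, 6, 5)

Solving the 3×3 linear system -3x + 3y - 4z = -8, 2x - 3y + 2z = -4, -5x + 4y + 3z = 29 (e.g. by elimination or Cramer's rule, determinant = 31) gives (2, 6, 5).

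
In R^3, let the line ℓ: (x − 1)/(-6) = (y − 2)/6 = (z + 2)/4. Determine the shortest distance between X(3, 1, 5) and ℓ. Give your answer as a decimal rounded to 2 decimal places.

ℓ has direction (-6, 6, 4) through (1, 2, -2).
Taking (1, 2, -2) on ℓ with direction v = (-6, 6, 4): w = X − (1, 2, -2) = (2, -1, 7), and w × v = (-46, -50, 6).
Distance = |w × v| / |v| = √4652 / √88 ≈ 7.27.

7.27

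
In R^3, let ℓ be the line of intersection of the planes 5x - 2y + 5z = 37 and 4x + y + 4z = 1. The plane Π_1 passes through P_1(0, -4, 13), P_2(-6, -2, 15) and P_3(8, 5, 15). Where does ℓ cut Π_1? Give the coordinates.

(-9, -11, 12)

Direction of ℓ: (5, -2, 5) × (4, 1, 4) = (-13, 0, 13).
A point on ℓ: solving the two plane equations with x = -5 gives (-5, -11, 8).
P_1P_2 = (-6, 2, 2), P_1P_3 = (8, 9, 2); a normal to Π_1 is P_1P_2 × P_1P_3 = (-14, 28, -70).
Using P_1: Π_1 has equation -14x + 28y - 70z = -1022.
Substitute r = (-5, -11, 8) + t(-13, 0, 13) into the plane: -798 + (-728)t = -1022, so t = 4/13.
Intersection: (-5, -11, 8) + (4/13)·(-13, 0, 13) = (-9, -11, 12).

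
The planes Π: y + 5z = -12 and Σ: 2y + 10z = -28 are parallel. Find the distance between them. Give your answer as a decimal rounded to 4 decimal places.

0.3922

Rescale Σ by 1/2: y + 5z = -14. Then distance = |-12 − (-14)| / √26 ≈ 0.3922.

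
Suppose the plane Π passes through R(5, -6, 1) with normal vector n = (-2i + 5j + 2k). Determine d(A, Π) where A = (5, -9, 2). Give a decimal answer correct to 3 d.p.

Π: n·r = n·R gives -2x + 5y + 2z = -38.
n·A − d = (-2)·(5) + (5)·(-9) + (2)·(2) − (-38) = -13; |n| = √33.
Distance = |-13| / √33 = 13/√33 ≈ 2.263.

2.263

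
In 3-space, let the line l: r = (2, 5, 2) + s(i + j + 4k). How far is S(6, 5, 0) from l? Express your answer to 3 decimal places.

4.372

Taking (2, 5, 2) on l with direction v = (1, 1, 4): w = S − (2, 5, 2) = (4, 0, -2), and w × v = (2, -18, 4).
Distance = |w × v| / |v| = √344 / √18 ≈ 4.372.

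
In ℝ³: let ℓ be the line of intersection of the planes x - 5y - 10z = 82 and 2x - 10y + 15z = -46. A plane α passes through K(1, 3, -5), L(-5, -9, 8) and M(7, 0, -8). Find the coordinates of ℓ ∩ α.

(7, -3, -6)

Direction of ℓ: (1, -5, -10) × (2, -10, 15) = (-175, -35, 0).
A point on ℓ: solving the two plane equations with x = 12 gives (12, -2, -6).
KL = (-6, -12, 13), KM = (6, -3, -3); a normal to α is KL × KM = (75, 60, 90).
Using K: α has equation 75x + 60y + 90z = -195.
Substitute r = (12, -2, -6) + t(-175, -35, 0) into the plane: 240 + (-15225)t = -195, so t = 1/35.
Intersection: (12, -2, -6) + (1/35)·(-175, -35, 0) = (7, -3, -6).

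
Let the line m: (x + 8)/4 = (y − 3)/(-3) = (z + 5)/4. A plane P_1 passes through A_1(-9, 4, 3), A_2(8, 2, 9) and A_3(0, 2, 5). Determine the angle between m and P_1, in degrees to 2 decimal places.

m has direction (4, -3, 4) through (-8, 3, -5).
A_1A_2 = (17, -2, 6), A_1A_3 = (9, -2, 2); a normal to P_1 is A_1A_2 × A_1A_3 = (8, 20, -16).
Using A_1: P_1 has equation 8x + 20y - 16z = -40.
sin θ = |n·v| / (|n||v|) = |-92| / (√720 · √41) = 0.53546.
θ ≈ 32.38°.

32.38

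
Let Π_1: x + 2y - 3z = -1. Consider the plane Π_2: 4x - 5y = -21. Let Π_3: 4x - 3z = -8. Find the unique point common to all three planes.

(1, 5, 4)

Solving the 3×3 linear system x + 2y - 3z = -1, 4x - 5y = -21, 4x - 3z = -8 (e.g. by elimination or Cramer's rule, determinant = -21) gives (1, 5, 4).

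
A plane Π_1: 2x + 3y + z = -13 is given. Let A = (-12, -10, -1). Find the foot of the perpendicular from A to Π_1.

(-6, -1, 2)

Foot = A − λn with λ = (n·A − d)/|n|² = (-55 − (-13))/14 = -3.
Foot = (-12, -10, -1) − (-3)·(2, 3, 1) = (-6, -1, 2).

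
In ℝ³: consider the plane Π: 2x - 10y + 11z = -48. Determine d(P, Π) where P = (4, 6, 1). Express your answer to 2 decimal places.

n·P − d = (2)·(4) + (-10)·(6) + (11)·(1) − (-48) = 7; |n| = √225.
Distance = |7| / √225 = 7/√225 ≈ 0.47.

0.47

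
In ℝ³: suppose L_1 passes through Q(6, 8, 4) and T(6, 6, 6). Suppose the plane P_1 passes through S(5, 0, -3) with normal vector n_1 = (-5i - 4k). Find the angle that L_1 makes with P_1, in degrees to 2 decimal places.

26.21

A direction vector for L_1 is T − Q = (0, -2, 2).
P_1: n_1·r = n_1·S gives -5x - 4z = -13.
sin θ = |n·v| / (|n||v|) = |-8| / (√41 · √8) = 0.44173.
θ ≈ 26.21°.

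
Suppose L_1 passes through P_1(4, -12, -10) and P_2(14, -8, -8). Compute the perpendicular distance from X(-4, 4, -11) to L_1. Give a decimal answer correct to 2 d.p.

A direction vector for L_1 is P_2 − P_1 = (10, 4, 2).
Taking (4, -12, -10) on L_1 with direction v = (10, 4, 2): w = X − (4, -12, -10) = (-8, 16, -1), and w × v = (36, 6, -192).
Distance = |w × v| / |v| = √38196 / √120 ≈ 17.84.

17.84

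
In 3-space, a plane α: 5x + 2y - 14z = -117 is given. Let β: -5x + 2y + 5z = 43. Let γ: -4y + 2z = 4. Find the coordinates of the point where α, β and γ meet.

Solving the 3×3 linear system 5x + 2y - 14z = -117, -5x + 2y + 5z = 43, -4y + 2z = 4 (e.g. by elimination or Cramer's rule, determinant = -140) gives (3, 4, 10).

(3, 4, 10)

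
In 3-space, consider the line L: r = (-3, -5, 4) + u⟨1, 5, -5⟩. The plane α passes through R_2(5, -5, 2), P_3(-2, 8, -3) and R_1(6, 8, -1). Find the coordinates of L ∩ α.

R_2P_3 = (-7, 13, -5), R_2R_1 = (1, 13, -3); a normal to α is R_2P_3 × R_2R_1 = (26, -26, -104).
Using R_2: α has equation 26x - 26y - 104z = 52.
Substitute r = (-3, -5, 4) + t(1, 5, -5) into the plane: -364 + 416t = 52, so t = 1.
Intersection: (-3, -5, 4) + 1·(1, 5, -5) = (-2, 0, -1).

(-2, 0, -1)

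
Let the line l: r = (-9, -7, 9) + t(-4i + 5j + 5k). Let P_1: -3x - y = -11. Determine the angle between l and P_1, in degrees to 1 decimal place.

15.8

sin θ = |n·v| / (|n||v|) = |7| / (√10 · √66) = 0.27247.
θ ≈ 15.8°.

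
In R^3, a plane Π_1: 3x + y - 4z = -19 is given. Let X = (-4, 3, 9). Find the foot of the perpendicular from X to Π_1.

Foot = X − λn with λ = (n·X − d)/|n|² = (-45 − (-19))/26 = -1.
Foot = (-4, 3, 9) − (-1)·(3, 1, -4) = (-1, 4, 5).

(-1, 4, 5)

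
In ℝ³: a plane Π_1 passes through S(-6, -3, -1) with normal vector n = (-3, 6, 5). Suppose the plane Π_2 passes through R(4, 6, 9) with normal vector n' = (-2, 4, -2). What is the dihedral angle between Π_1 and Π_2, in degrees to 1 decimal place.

60.8

Π_1: n·r = n·S gives -3x + 6y + 5z = -5.
Π_2: n'·r = n'·R gives -2x + 4y - 2z = -2.
cos θ = |n₁·n₂| / (|n₁||n₂|) = |20| / (√70 · √24).
θ = arccos(0.48795) ≈ 60.8°.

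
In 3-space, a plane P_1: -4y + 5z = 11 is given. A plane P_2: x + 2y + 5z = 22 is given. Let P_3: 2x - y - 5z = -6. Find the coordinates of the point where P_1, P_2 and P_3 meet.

(5, 1, 3)

Solving the 3×3 linear system -4y + 5z = 11, x + 2y + 5z = 22, 2x - y - 5z = -6 (e.g. by elimination or Cramer's rule, determinant = -85) gives (5, 1, 3).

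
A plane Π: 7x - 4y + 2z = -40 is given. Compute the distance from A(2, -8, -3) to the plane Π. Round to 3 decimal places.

n·A − d = (7)·(2) + (-4)·(-8) + (2)·(-3) − (-40) = 80; |n| = √69.
Distance = |80| / √69 = 80/√69 ≈ 9.631.

9.631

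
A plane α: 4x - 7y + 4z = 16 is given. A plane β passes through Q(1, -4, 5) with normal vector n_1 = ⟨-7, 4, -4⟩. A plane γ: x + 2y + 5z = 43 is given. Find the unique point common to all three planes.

(5, 4, 6)

β: n_1·r = n_1·Q gives -7x + 4y - 4z = -43.
Solving the 3×3 linear system 4x - 7y + 4z = 16, -7x + 4y - 4z = -43, x + 2y + 5z = 43 (e.g. by elimination or Cramer's rule, determinant = -177) gives (5, 4, 6).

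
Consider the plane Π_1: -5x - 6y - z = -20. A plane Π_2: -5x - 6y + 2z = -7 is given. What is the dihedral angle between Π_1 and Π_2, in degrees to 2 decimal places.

cos θ = |n₁·n₂| / (|n₁||n₂|) = |59| / (√62 · √65).
θ = arccos(0.92939) ≈ 21.66°.

21.66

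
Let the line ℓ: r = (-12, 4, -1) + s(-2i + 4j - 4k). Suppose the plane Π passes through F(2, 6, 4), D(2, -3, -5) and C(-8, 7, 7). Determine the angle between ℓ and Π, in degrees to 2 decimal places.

FD = (0, -9, -9), FC = (-10, 1, 3); a normal to Π is FD × FC = (-18, 90, -90).
Using F: Π has equation -18x + 90y - 90z = 144.
sin θ = |n·v| / (|n||v|) = |756| / (√16524 · √36) = 0.98020.
θ ≈ 78.58°.

78.58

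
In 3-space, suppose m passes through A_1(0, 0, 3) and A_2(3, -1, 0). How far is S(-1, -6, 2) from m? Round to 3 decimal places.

A direction vector for m is A_2 − A_1 = (3, -1, -3).
Taking (0, 0, 3) on m with direction v = (3, -1, -3): w = S − (0, 0, 3) = (-1, -6, -1), and w × v = (17, -6, 19).
Distance = |w × v| / |v| = √686 / √19 ≈ 6.009.

6.009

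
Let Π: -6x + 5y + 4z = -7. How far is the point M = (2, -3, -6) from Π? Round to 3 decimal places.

n·M − d = (-6)·(2) + (5)·(-3) + (4)·(-6) − (-7) = -44; |n| = √77.
Distance = |-44| / √77 = 44/√77 ≈ 5.014.

5.014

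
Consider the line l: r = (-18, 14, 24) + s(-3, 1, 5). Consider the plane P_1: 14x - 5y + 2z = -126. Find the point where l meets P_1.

(-6, 10, 4)

Substitute r = (-18, 14, 24) + t(-3, 1, 5) into the plane: -274 + (-37)t = -126, so t = -4.
Intersection: (-18, 14, 24) + (-4)·(-3, 1, 5) = (-6, 10, 4).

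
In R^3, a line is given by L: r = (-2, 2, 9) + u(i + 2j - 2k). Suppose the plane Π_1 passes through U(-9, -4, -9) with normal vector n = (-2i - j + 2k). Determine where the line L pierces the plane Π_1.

(0, 6, 5)

Π_1: n·r = n·U gives -2x - y + 2z = 4.
Substitute r = (-2, 2, 9) + t(1, 2, -2) into the plane: 20 + (-8)t = 4, so t = 2.
Intersection: (-2, 2, 9) + 2·(1, 2, -2) = (0, 6, 5).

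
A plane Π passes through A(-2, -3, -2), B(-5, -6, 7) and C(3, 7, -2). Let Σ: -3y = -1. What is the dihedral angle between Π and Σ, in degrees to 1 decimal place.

AB = (-3, -3, 9), AC = (5, 10, 0); a normal to Π is AB × AC = (-90, 45, -15).
Using A: Π has equation -90x + 45y - 15z = 75.
cos θ = |n₁·n₂| / (|n₁||n₂|) = |-135| / (√10350 · √9).
θ = arccos(0.44233) ≈ 63.7°.

63.7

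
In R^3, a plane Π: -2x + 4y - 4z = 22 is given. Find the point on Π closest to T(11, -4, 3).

(7, 4, -5)

Foot = T − λn with λ = (n·T − d)/|n|² = (-50 − 22)/36 = -2.
Foot = (11, -4, 3) − (-2)·(-2, 4, -4) = (7, 4, -5).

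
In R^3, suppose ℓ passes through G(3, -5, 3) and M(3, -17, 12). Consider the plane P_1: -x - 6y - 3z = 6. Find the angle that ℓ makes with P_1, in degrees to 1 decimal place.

26.3

A direction vector for ℓ is M − G = (0, -12, 9).
sin θ = |n·v| / (|n||v|) = |45| / (√46 · √225) = 0.44233.
θ ≈ 26.3°.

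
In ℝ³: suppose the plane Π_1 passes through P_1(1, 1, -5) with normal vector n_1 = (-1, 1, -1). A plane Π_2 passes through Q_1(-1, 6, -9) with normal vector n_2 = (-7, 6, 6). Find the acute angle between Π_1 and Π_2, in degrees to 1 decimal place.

Π_1: n_1·r = n_1·P_1 gives -x + y - z = 5.
Π_2: n_2·r = n_2·Q_1 gives -7x + 6y + 6z = -11.
cos θ = |n₁·n₂| / (|n₁||n₂|) = |7| / (√3 · √121).
θ = arccos(0.36740) ≈ 68.4°.

68.4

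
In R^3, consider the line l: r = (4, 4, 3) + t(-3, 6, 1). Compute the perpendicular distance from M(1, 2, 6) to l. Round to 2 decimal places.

Taking (4, 4, 3) on l with direction v = (-3, 6, 1): w = M − (4, 4, 3) = (-3, -2, 3), and w × v = (-20, -6, -24).
Distance = |w × v| / |v| = √1012 / √46 ≈ 4.69.

4.69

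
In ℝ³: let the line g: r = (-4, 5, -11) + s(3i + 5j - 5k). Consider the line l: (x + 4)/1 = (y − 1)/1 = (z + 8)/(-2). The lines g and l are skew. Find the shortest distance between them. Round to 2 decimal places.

l has direction (1, 1, -2) through (-4, 1, -8).
Common perpendicular direction n = (3, 5, -5) × (1, 1, -2) = (-5, 1, -2).
With w = (-4, 1, -8) − (-4, 5, -11) = (0, -4, 3), w · n = -10.
Distance = |w · n| / |n| = |-10| / √30 ≈ 1.83.

1.83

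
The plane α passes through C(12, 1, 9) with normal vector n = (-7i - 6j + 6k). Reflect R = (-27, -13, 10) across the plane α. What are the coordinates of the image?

(15, 23, -26)

α: n·r = n·C gives -7x - 6y + 6z = -36.
λ = (n·R − d)/|n|² = (327 − (-36))/121 = 3.
Reflection = R − 2λn = (-27, -13, 10) − 6·(-7, -6, 6) = (15, 23, -26).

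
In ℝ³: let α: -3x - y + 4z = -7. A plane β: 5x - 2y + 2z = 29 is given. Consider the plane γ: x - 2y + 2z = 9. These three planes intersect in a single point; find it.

(5, 0, 2)

Solving the 3×3 linear system -3x - y + 4z = -7, 5x - 2y + 2z = 29, x - 2y + 2z = 9 (e.g. by elimination or Cramer's rule, determinant = -24) gives (5, 0, 2).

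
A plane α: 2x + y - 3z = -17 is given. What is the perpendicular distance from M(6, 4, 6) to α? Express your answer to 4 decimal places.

n·M − d = (2)·(6) + (1)·(4) + (-3)·(6) − (-17) = 15; |n| = √14.
Distance = |15| / √14 = 15/√14 ≈ 4.0089.

4.0089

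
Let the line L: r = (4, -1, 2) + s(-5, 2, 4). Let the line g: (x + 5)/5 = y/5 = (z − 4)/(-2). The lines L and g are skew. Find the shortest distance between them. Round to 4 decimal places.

3.5779

g has direction (5, 5, -2) through (-5, 0, 4).
Common perpendicular direction n = (-5, 2, 4) × (5, 5, -2) = (-24, 10, -35).
With w = (-5, 0, 4) − (4, -1, 2) = (-9, 1, 2), w · n = 156.
Distance = |w · n| / |n| = |156| / √1901 ≈ 3.5779.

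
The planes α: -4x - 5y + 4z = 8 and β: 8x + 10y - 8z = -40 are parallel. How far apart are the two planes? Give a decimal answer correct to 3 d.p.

Rescale β by 1/(-2): -4x - 5y + 4z = 20. Then distance = |8 − 20| / √57 ≈ 1.589.

1.589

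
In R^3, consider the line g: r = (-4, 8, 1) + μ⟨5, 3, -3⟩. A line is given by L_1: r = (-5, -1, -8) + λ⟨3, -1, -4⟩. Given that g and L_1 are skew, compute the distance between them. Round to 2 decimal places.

Common perpendicular direction n = (5, 3, -3) × (3, -1, -4) = (-15, 11, -14).
With w = (-5, -1, -8) − (-4, 8, 1) = (-1, -9, -9), w · n = 42.
Distance = |w · n| / |n| = |42| / √542 ≈ 1.80.

1.80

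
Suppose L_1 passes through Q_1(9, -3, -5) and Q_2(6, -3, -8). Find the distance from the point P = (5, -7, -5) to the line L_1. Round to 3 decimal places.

A direction vector for L_1 is Q_2 − Q_1 = (-3, 0, -3).
Taking (9, -3, -5) on L_1 with direction v = (-3, 0, -3): w = P − (9, -3, -5) = (-4, -4, 0), and w × v = (12, -12, -12).
Distance = |w × v| / |v| = √432 / √18 ≈ 4.899.

4.899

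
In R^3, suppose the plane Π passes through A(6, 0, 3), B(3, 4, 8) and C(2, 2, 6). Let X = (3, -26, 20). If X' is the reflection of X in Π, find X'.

AB = (-3, 4, 5), AC = (-4, 2, 3); a normal to Π is AB × AC = (2, -11, 10).
Using A: Π has equation 2x - 11y + 10z = 42.
λ = (n·X − d)/|n|² = (492 − 42)/225 = 2.
Reflection = X − 2λn = (3, -26, 20) − 4·(2, -11, 10) = (-5, 18, -20).

(-5, 18, -20)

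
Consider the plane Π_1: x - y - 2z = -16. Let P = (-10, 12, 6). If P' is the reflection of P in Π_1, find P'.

(-4, 6, -6)

λ = (n·P − d)/|n|² = (-34 − (-16))/6 = -3.
Reflection = P − 2λn = (-10, 12, 6) − (-6)·(1, -1, -2) = (-4, 6, -6).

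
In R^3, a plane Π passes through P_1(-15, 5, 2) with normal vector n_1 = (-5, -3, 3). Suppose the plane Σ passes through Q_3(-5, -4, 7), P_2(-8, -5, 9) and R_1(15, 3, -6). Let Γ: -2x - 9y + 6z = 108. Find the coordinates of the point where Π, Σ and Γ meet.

Π: n_1·r = n_1·P_1 gives -5x - 3y + 3z = 66.
Q_3P_2 = (-3, -1, 2), Q_3R_1 = (20, 7, -13); a normal to Σ is Q_3P_2 × Q_3R_1 = (-1, 1, -1).
Using Q_3: Σ has equation -x + y - z = -6.
Solving the 3×3 linear system -5x - 3y + 3z = 66, -x + y - z = -6, -2x - 9y + 6z = 108 (e.g. by elimination or Cramer's rule, determinant = 24) gives (-6, -8, 4).

(-6, -8, 4)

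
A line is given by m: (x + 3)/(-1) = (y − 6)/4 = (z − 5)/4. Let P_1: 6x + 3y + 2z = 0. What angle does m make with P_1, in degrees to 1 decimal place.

m has direction (-1, 4, 4) through (-3, 6, 5).
sin θ = |n·v| / (|n||v|) = |14| / (√49 · √33) = 0.34816.
θ ≈ 20.4°.

20.4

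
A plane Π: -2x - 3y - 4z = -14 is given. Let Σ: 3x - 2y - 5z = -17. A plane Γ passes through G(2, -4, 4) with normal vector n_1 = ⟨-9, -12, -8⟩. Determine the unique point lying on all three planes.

(2, -6, 7)

Γ: n_1·r = n_1·G gives -9x - 12y - 8z = -2.
Solving the 3×3 linear system -2x - 3y - 4z = -14, 3x - 2y - 5z = -17, -9x - 12y - 8z = -2 (e.g. by elimination or Cramer's rule, determinant = 97) gives (2, -6, 7).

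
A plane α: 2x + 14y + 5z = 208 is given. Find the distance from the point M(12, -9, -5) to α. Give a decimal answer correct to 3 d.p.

22.333

n·M − d = (2)·(12) + (14)·(-9) + (5)·(-5) − 208 = -335; |n| = √225.
Distance = |-335| / √225 = 335/√225 ≈ 22.333.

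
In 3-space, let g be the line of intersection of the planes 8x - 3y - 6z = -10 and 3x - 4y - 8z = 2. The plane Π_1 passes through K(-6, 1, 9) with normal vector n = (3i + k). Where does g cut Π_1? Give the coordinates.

Direction of g: (8, -3, -6) × (3, -4, -8) = (0, 46, -23).
A point on g: solving the two plane equations with y = 8 gives (-2, 8, -5).
Π_1: n·r = n·K gives 3x + z = -9.
Substitute r = (-2, 8, -5) + t(0, 46, -23) into the plane: -11 + (-23)t = -9, so t = -2/23.
Intersection: (-2, 8, -5) + (-2/23)·(0, 46, -23) = (-2, 4, -3).

(-2, 4, -3)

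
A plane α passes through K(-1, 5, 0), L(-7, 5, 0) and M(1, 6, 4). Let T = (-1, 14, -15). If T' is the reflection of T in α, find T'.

(-1, -10, -9)

KL = (-6, 0, 0), KM = (2, 1, 4); a normal to α is KL × KM = (0, 24, -6).
Using K: α has equation 24y - 6z = 120.
λ = (n·T − d)/|n|² = (426 − 120)/612 = 1/2.
Reflection = T − 2λn = (-1, 14, -15) − 1·(0, 24, -6) = (-1, -10, -9).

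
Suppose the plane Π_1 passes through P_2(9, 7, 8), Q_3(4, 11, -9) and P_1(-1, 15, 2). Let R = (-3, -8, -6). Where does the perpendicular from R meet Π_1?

(9, 7, -6)

P_2Q_3 = (-5, 4, -17), P_2P_1 = (-10, 8, -6); a normal to Π_1 is P_2Q_3 × P_2P_1 = (112, 140, 0).
Using P_2: Π_1 has equation 112x + 140y = 1988.
Foot = R − λn with λ = (n·R − d)/|n|² = (-1456 − 1988)/32144 = -3/28.
Foot = (-3, -8, -6) − (-3/28)·(112, 140, 0) = (9, 7, -6).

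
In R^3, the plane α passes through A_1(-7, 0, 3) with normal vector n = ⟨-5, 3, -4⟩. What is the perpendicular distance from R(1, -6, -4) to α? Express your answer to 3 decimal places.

α: n·r = n·A_1 gives -5x + 3y - 4z = 23.
n·R − d = (-5)·(1) + (3)·(-6) + (-4)·(-4) − 23 = -30; |n| = √50.
Distance = |-30| / √50 = 30/√50 ≈ 4.243.

4.243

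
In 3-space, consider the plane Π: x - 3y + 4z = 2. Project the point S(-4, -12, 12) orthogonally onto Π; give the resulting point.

(-7, -3, 0)

Foot = S − λn with λ = (n·S − d)/|n|² = (80 − 2)/26 = 3.
Foot = (-4, -12, 12) − 3·(1, -3, 4) = (-7, -3, 0).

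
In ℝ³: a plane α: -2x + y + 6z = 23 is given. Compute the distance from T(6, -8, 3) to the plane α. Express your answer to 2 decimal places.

3.90

n·T − d = (-2)·(6) + (1)·(-8) + (6)·(3) − 23 = -25; |n| = √41.
Distance = |-25| / √41 = 25/√41 ≈ 3.90.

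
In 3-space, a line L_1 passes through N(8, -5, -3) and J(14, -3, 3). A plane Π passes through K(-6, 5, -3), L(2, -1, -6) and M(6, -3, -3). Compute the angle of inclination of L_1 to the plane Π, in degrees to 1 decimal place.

26.0

A direction vector for L_1 is J − N = (6, 2, 6).
KL = (8, -6, -3), KM = (12, -8, 0); a normal to Π is KL × KM = (-24, -36, 8).
Using K: Π has equation -24x - 36y + 8z = -60.
sin θ = |n·v| / (|n||v|) = |-168| / (√1936 · √76) = 0.43798.
θ ≈ 26.0°.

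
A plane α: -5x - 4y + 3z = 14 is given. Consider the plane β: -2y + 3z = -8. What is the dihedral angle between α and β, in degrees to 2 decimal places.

cos θ = |n₁·n₂| / (|n₁||n₂|) = |17| / (√50 · √13).
θ = arccos(0.66679) ≈ 48.18°.

48.18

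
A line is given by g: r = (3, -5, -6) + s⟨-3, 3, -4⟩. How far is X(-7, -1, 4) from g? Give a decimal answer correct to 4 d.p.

14.6929

Taking (3, -5, -6) on g with direction v = (-3, 3, -4): w = X − (3, -5, -6) = (-10, 4, 10), and w × v = (-46, -70, -18).
Distance = |w × v| / |v| = √7340 / √34 ≈ 14.6929.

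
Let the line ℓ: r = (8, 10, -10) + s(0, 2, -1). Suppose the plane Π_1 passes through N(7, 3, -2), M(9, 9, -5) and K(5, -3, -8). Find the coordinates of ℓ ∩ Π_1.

NM = (2, 6, -3), NK = (-2, -6, -6); a normal to Π_1 is NM × NK = (-54, 18, 0).
Using N: Π_1 has equation -54x + 18y = -324.
Substitute r = (8, 10, -10) + t(0, 2, -1) into the plane: -252 + 36t = -324, so t = -2.
Intersection: (8, 10, -10) + (-2)·(0, 2, -1) = (8, 6, -8).

(8, 6, -8)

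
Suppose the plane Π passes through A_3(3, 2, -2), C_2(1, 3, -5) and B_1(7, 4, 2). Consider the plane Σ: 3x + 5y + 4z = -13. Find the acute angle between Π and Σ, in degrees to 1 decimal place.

A_3C_2 = (-2, 1, -3), A_3B_1 = (4, 2, 4); a normal to Π is A_3C_2 × A_3B_1 = (10, -4, -8).
Using A_3: Π has equation 10x - 4y - 8z = 38.
cos θ = |n₁·n₂| / (|n₁||n₂|) = |-22| / (√180 · √50).
θ = arccos(0.23190) ≈ 76.6°.

76.6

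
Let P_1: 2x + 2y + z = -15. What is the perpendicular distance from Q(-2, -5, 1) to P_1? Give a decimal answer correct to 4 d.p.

n·Q − d = (2)·(-2) + (2)·(-5) + (1)·(1) − (-15) = 2; |n| = √9.
Distance = |2| / √9 = 2/√9 ≈ 0.6667.

0.6667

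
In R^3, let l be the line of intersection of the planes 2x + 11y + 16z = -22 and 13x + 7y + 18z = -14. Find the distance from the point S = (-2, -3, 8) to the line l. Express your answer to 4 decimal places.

5.8043

Direction of l: (2, 11, 16) × (13, 7, 18) = (86, 172, -129).
A point on l: solving the two plane equations with x = 0 gives (0, -2, 0).
Taking (0, -2, 0) on l with direction v = (86, 172, -129): w = S − (0, -2, 0) = (-2, -1, 8), and w × v = (-1247, 430, -258).
Distance = |w × v| / |v| = √1806473 / √53621 ≈ 5.8043.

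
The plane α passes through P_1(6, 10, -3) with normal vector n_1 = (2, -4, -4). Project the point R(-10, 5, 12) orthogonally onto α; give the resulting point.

α: n_1·r = n_1·P_1 gives 2x - 4y - 4z = -16.
Foot = R − λn with λ = (n·R − d)/|n|² = (-88 − (-16))/36 = -2.
Foot = (-10, 5, 12) − (-2)·(2, -4, -4) = (-6, -3, 4).

(-6, -3, 4)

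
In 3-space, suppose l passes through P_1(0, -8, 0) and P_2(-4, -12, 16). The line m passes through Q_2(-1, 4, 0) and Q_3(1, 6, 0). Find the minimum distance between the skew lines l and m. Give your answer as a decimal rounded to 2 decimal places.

A direction vector for l is P_2 − P_1 = (-4, -4, 16).
A direction vector for m is Q_3 − Q_2 = (2, 2, 0).
Common perpendicular direction n = (-4, -4, 16) × (2, 2, 0) = (-32, 32, 0).
With w = (-1, 4, 0) − (0, -8, 0) = (-1, 12, 0), w · n = 416.
Distance = |w · n| / |n| = |416| / √2048 ≈ 9.19.

9.19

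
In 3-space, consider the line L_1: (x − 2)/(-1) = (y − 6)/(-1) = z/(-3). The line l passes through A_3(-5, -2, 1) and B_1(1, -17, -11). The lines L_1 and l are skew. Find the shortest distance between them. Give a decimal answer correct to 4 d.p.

9.9807

L_1 has direction (-1, -1, -3) through (2, 6, 0).
A direction vector for l is B_1 − A_3 = (6, -15, -12).
Common perpendicular direction n = (-1, -1, -3) × (6, -15, -12) = (-33, -30, 21).
With w = (-5, -2, 1) − (2, 6, 0) = (-7, -8, 1), w · n = 492.
Distance = |w · n| / |n| = |492| / √2430 ≈ 9.9807.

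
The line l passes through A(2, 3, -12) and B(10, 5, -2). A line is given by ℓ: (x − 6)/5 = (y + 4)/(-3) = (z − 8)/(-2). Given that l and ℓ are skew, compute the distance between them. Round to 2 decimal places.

A direction vector for l is B − A = (8, 2, 10).
ℓ has direction (5, -3, -2) through (6, -4, 8).
Common perpendicular direction n = (8, 2, 10) × (5, -3, -2) = (26, 66, -34).
With w = (6, -4, 8) − (2, 3, -12) = (4, -7, 20), w · n = -1038.
Distance = |w · n| / |n| = |-1038| / √6188 ≈ 13.20.

13.20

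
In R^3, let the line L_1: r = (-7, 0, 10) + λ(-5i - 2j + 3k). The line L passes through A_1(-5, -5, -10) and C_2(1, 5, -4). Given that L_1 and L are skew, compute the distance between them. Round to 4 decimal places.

A direction vector for L is C_2 − A_1 = (6, 10, 6).
Common perpendicular direction n = (-5, -2, 3) × (6, 10, 6) = (-42, 48, -38).
With w = (-5, -5, -10) − (-7, 0, 10) = (2, -5, -20), w · n = 436.
Distance = |w · n| / |n| = |436| / √5512 ≈ 5.8726.

5.8726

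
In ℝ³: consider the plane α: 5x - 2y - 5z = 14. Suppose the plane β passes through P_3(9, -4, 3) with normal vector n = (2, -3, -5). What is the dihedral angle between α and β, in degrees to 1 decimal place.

β: n·r = n·P_3 gives 2x - 3y - 5z = 15.
cos θ = |n₁·n₂| / (|n₁||n₂|) = |41| / (√54 · √38).
θ = arccos(0.90510) ≈ 25.2°.

25.2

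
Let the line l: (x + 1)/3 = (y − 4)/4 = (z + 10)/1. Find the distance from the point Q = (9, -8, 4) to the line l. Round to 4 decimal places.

20.9615

l has direction (3, 4, 1) through (-1, 4, -10).
Taking (-1, 4, -10) on l with direction v = (3, 4, 1): w = Q − (-1, 4, -10) = (10, -12, 14), and w × v = (-68, 32, 76).
Distance = |w × v| / |v| = √11424 / √26 ≈ 20.9615.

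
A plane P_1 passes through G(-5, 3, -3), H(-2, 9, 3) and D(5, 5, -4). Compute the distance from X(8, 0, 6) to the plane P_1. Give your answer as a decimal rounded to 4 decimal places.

GH = (3, 6, 6), GD = (10, 2, -1); a normal to P_1 is GH × GD = (-18, 63, -54).
Using G: P_1 has equation -18x + 63y - 54z = 441.
n·X − d = (-18)·(8) + (63)·(0) + (-54)·(6) − 441 = -909; |n| = √7209.
Distance = |-909| / √7209 = 909/√7209 ≈ 10.7060.

10.7060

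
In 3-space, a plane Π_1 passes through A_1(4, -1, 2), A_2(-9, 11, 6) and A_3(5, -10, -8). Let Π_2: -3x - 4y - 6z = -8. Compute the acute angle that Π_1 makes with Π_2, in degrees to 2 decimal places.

84.98

A_1A_2 = (-13, 12, 4), A_1A_3 = (1, -9, -10); a normal to Π_1 is A_1A_2 × A_1A_3 = (-84, -126, 105).
Using A_1: Π_1 has equation -84x - 126y + 105z = 0.
cos θ = |n₁·n₂| / (|n₁||n₂|) = |126| / (√33957 · √61).
θ = arccos(0.08755) ≈ 84.98°.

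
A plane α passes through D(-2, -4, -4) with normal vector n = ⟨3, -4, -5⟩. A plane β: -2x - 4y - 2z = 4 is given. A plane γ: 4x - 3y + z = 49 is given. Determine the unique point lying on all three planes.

α: n·r = n·D gives 3x - 4y - 5z = 30.
Solving the 3×3 linear system 3x - 4y - 5z = 30, -2x - 4y - 2z = 4, 4x - 3y + z = 49 (e.g. by elimination or Cramer's rule, determinant = -116) gives (7, -6, 3).

(7, -6, 3)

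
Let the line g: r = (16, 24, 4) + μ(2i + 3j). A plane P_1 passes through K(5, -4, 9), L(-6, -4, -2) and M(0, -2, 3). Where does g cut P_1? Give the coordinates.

(8, 12, 4)

KL = (-11, 0, -11), KM = (-5, 2, -6); a normal to P_1 is KL × KM = (22, -11, -22).
Using K: P_1 has equation 22x - 11y - 22z = -44.
Substitute r = (16, 24, 4) + t(2, 3, 0) into the plane: 0 + 11t = -44, so t = -4.
Intersection: (16, 24, 4) + (-4)·(2, 3, 0) = (8, 12, 4).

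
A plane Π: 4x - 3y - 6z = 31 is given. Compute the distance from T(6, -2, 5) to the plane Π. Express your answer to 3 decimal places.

n·T − d = (4)·(6) + (-3)·(-2) + (-6)·(5) − 31 = -31; |n| = √61.
Distance = |-31| / √61 = 31/√61 ≈ 3.969.

3.969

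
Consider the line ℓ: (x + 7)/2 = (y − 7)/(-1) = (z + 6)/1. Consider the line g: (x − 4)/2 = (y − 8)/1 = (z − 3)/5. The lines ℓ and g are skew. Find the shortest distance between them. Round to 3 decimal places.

ℓ has direction (2, -1, 1) through (-7, 7, -6).
g has direction (2, 1, 5) through (4, 8, 3).
Common perpendicular direction n = (2, -1, 1) × (2, 1, 5) = (-6, -8, 4).
With w = (4, 8, 3) − (-7, 7, -6) = (11, 1, 9), w · n = -38.
Distance = |w · n| / |n| = |-38| / √116 ≈ 3.528.

3.528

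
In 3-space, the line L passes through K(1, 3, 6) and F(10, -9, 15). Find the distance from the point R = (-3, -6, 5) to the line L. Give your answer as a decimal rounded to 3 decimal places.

A direction vector for L is F − K = (9, -12, 9).
Taking (1, 3, 6) on L with direction v = (9, -12, 9): w = R − (1, 3, 6) = (-4, -9, -1), and w × v = (-93, 27, 129).
Distance = |w × v| / |v| = √26019 / √306 ≈ 9.221.

9.221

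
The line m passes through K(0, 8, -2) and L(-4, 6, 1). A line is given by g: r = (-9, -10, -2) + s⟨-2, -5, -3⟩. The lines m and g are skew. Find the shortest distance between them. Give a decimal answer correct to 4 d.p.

A direction vector for m is L − K = (-4, -2, 3).
Common perpendicular direction n = (-4, -2, 3) × (-2, -5, -3) = (21, -18, 16).
With w = (-9, -10, -2) − (0, 8, -2) = (-9, -18, 0), w · n = 135.
Distance = |w · n| / |n| = |135| / √1021 ≈ 4.2249.

4.2249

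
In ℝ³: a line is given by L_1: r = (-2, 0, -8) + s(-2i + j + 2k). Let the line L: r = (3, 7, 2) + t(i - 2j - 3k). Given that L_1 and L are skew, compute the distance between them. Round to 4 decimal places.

1.3728

Common perpendicular direction n = (-2, 1, 2) × (1, -2, -3) = (1, -4, 3).
With w = (3, 7, 2) − (-2, 0, -8) = (5, 7, 10), w · n = 7.
Distance = |w · n| / |n| = |7| / √26 ≈ 1.3728.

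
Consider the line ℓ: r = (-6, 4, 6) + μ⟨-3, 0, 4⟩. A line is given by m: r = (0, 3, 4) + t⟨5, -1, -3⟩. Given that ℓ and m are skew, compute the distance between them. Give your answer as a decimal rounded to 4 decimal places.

Common perpendicular direction n = (-3, 0, 4) × (5, -1, -3) = (4, 11, 3).
With w = (0, 3, 4) − (-6, 4, 6) = (6, -1, -2), w · n = 7.
Distance = |w · n| / |n| = |7| / √146 ≈ 0.5793.

0.5793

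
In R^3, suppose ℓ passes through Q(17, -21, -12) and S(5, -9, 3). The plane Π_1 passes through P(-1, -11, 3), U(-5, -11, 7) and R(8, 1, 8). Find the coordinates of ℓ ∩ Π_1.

A direction vector for ℓ is S − Q = (-12, 12, 15).
PU = (-4, 0, 4), PR = (9, 12, 5); a normal to Π_1 is PU × PR = (-48, 56, -48).
Using P: Π_1 has equation -48x + 56y - 48z = -712.
Substitute r = (17, -21, -12) + t(-12, 12, 15) into the plane: -1416 + 528t = -712, so t = 4/3.
Intersection: (17, -21, -12) + (4/3)·(-12, 12, 15) = (1, -5, 8).

(1, -5, 8)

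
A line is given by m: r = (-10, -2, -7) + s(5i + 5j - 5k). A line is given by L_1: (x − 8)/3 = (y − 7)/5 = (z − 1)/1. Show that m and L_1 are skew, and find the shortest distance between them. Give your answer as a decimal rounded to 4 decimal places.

L_1 has direction (3, 5, 1) through (8, 7, 1).
Common perpendicular direction n = (5, 5, -5) × (3, 5, 1) = (30, -20, 10).
With w = (8, 7, 1) − (-10, -2, -7) = (18, 9, 8), w · n = 440.
Since n ≠ 0 the lines are not parallel, and w · n = 440 ≠ 0 so they do not intersect; hence they are skew.
Distance = |w · n| / |n| = |440| / √1400 ≈ 11.7595.

11.7595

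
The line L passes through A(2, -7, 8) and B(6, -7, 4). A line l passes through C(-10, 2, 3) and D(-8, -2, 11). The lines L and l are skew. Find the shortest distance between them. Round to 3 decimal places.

A direction vector for L is B − A = (4, 0, -4).
A direction vector for l is D − C = (2, -4, 8).
Common perpendicular direction n = (4, 0, -4) × (2, -4, 8) = (-16, -40, -16).
With w = (-10, 2, 3) − (2, -7, 8) = (-12, 9, -5), w · n = -88.
Distance = |w · n| / |n| = |-88| / √2112 ≈ 1.915.

1.915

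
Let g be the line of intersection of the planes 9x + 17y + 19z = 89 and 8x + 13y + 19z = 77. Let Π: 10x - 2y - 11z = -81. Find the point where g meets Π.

(-4, 4, 3)

Direction of g: (9, 17, 19) × (8, 13, 19) = (76, -19, -19).
A point on g: solving the two plane equations with x = -16 gives (-16, 7, 6).
Substitute r = (-16, 7, 6) + t(76, -19, -19) into the plane: -240 + 1007t = -81, so t = 3/19.
Intersection: (-16, 7, 6) + (3/19)·(76, -19, -19) = (-4, 4, 3).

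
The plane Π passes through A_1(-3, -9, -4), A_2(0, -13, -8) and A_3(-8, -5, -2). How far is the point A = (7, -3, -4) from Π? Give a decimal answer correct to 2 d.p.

A_1A_2 = (3, -4, -4), A_1A_3 = (-5, 4, 2); a normal to Π is A_1A_2 × A_1A_3 = (8, 14, -8).
Using A_1: Π has equation 8x + 14y - 8z = -118.
n·A − d = (8)·(7) + (14)·(-3) + (-8)·(-4) − (-118) = 164; |n| = √324.
Distance = |164| / √324 = 164/√324 ≈ 9.11.

9.11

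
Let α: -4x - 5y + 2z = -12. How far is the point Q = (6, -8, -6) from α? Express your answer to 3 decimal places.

n·Q − d = (-4)·(6) + (-5)·(-8) + (2)·(-6) − (-12) = 16; |n| = √45.
Distance = |16| / √45 = 16/√45 ≈ 2.385.

2.385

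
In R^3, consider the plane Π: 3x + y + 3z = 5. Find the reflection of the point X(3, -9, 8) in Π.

(-3, -11, 2)

λ = (n·X − d)/|n|² = (24 − 5)/19 = 1.
Reflection = X − 2λn = (3, -9, 8) − 2·(3, 1, 3) = (-3, -11, 2).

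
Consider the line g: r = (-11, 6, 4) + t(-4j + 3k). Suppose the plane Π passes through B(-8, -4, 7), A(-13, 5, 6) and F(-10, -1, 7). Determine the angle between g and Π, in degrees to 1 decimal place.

2.4

BA = (-5, 9, -1), BF = (-2, 3, 0); a normal to Π is BA × BF = (3, 2, 3).
Using B: Π has equation 3x + 2y + 3z = -11.
sin θ = |n·v| / (|n||v|) = |1| / (√22 · √25) = 0.04264.
θ ≈ 2.4°.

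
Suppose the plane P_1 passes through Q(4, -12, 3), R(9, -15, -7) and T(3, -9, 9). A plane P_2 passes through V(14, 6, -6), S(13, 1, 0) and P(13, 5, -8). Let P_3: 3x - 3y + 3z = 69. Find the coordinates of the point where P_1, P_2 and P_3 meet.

QR = (5, -3, -10), QT = (-1, 3, 6); a normal to P_1 is QR × QT = (12, -20, 12).
Using Q: P_1 has equation 12x - 20y + 12z = 324.
VS = (-1, -5, 6), VP = (-1, -1, -2); a normal to P_2 is VS × VP = (16, -8, -4).
Using V: P_2 has equation 16x - 8y - 4z = 200.
Solving the 3×3 linear system 12x - 20y + 12z = 324, 16x - 8y - 4z = 200, 3x - 3y + 3z = 69 (e.g. by elimination or Cramer's rule, determinant = 480) gives (11, -6, 6).

(11, -6, 6)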